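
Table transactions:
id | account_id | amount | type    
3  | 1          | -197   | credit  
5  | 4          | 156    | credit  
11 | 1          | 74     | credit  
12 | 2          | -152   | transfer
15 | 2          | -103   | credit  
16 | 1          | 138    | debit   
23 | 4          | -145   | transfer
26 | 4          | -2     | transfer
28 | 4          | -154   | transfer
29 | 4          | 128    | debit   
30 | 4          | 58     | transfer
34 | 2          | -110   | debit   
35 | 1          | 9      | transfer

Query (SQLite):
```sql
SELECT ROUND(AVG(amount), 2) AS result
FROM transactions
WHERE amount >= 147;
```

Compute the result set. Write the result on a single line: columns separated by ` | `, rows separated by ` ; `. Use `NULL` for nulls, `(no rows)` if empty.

Rows where amount >= 147 → amount values: [156].
AVG = 156 / 1 (rounded to 2 dp).

156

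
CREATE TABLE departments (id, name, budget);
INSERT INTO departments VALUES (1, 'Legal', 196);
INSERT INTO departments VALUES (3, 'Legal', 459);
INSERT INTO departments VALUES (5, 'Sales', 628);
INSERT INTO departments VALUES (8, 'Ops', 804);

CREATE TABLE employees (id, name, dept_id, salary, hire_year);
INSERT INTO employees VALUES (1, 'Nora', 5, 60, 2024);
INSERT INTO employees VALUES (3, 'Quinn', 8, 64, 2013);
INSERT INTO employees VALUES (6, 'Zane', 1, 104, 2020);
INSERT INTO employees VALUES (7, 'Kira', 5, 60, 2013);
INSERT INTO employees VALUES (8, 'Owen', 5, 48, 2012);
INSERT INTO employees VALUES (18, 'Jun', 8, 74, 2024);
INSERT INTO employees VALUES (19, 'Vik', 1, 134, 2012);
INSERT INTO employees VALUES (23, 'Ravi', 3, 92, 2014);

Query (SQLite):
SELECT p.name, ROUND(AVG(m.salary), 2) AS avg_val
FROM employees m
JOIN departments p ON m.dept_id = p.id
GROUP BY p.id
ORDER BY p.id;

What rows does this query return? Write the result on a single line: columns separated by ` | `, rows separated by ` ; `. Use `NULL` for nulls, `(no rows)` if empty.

Join each employees row to its departments via dept_id.
Group joined rows by departments.id; compute ROUND(AVG(m.salary), 2) per group.
  1: ids {6, 19} → ROUND(AVG(m.salary), 2)=119
  3: ids {23} → ROUND(AVG(m.salary), 2)=92
  5: ids {1, 7, 8} → ROUND(AVG(m.salary), 2)=56
  8: ids {3, 18} → ROUND(AVG(m.salary), 2)=69

Legal | 119 ; Legal | 92 ; Sales | 56 ; Ops | 69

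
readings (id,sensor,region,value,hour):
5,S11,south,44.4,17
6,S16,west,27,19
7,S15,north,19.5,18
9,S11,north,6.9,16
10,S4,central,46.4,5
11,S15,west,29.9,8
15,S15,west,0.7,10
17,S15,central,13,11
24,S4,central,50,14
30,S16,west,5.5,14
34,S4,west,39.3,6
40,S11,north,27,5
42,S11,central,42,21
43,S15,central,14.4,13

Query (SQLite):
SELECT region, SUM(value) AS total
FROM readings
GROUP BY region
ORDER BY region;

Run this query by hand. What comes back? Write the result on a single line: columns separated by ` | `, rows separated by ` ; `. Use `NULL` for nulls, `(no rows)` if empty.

central | 165.8 ; north | 53.4 ; south | 44.4 ; west | 102.4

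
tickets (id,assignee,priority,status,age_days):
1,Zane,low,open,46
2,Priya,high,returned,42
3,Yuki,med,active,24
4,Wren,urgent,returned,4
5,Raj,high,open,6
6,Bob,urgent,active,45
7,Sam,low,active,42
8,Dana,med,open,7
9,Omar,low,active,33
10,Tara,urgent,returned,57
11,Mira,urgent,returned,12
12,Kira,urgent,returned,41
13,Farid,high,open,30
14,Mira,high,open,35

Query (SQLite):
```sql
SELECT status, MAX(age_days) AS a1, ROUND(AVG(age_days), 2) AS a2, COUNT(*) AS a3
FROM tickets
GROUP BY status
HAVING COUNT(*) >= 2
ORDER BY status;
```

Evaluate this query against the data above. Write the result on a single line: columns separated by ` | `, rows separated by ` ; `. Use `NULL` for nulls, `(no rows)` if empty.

Group tickets by status.
Per group compute: MAX(age_days), ROUND(AVG(age_days), 2), COUNT(*).
HAVING: drop groups with fewer than 2 rows.
  active: ids {3, 6, 7, 9} → MAX(age_days)=45, ROUND(AVG(age_days), 2)=36, COUNT(*)=4
  open: ids {1, 5, 8, 13, 14} → MAX(age_days)=46, ROUND(AVG(age_days), 2)=24.8, COUNT(*)=5
  returned: ids {2, 4, 10, 11, 12} → MAX(age_days)=57, ROUND(AVG(age_days), 2)=31.2, COUNT(*)=5

active | 45 | 36 | 4 ; open | 46 | 24.8 | 5 ; returned | 57 | 31.2 | 5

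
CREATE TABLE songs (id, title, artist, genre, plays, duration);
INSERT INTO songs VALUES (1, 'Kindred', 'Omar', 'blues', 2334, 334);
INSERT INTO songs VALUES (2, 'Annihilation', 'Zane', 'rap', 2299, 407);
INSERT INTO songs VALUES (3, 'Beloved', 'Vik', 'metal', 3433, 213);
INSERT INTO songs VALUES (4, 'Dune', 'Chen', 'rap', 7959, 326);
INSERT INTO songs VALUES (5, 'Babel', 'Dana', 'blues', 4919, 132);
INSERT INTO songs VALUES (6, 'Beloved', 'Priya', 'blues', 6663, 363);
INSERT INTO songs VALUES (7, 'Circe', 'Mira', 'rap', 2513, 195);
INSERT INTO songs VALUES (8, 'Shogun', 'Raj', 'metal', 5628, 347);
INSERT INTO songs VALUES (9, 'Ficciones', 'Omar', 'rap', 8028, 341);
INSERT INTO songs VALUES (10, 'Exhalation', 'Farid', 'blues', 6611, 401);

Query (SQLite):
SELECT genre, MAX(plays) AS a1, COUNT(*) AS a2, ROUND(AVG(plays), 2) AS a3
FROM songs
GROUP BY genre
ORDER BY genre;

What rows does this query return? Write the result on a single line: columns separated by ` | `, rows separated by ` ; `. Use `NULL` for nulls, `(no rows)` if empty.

blues | 6663 | 4 | 5131.75 ; metal | 5628 | 2 | 4530.5 ; rap | 8028 | 4 | 5199.75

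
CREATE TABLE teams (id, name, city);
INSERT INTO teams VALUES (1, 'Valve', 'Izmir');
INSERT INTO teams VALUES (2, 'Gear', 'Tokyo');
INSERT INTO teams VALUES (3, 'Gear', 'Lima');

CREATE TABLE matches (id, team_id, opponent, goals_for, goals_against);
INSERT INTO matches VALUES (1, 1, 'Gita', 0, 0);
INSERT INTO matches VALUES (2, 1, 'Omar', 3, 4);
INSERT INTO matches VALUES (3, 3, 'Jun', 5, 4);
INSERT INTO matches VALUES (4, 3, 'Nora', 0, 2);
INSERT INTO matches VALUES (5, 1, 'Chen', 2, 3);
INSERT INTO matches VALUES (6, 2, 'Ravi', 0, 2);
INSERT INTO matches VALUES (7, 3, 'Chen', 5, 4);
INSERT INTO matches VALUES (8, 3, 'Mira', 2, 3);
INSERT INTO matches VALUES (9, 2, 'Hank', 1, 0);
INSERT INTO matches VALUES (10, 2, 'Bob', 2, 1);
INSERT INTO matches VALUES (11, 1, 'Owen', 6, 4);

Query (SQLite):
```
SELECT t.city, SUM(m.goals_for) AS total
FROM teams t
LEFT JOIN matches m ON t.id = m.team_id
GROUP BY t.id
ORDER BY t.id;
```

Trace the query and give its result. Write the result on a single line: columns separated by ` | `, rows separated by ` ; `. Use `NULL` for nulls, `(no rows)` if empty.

Izmir | 11 ; Tokyo | 3 ; Lima | 12

LEFT JOIN keeps every teams row; unmatched ones get NULL for matches columns.
Group by teams.id and compute SUM(m.goals_for). SUM over an all-NULL group is NULL.
  1: ids {1, 2, 5, 11} → SUM(m.goals_for)=11
  2: ids {6, 9, 10} → SUM(m.goals_for)=3
  3: ids {3, 4, 7, 8} → SUM(m.goals_for)=12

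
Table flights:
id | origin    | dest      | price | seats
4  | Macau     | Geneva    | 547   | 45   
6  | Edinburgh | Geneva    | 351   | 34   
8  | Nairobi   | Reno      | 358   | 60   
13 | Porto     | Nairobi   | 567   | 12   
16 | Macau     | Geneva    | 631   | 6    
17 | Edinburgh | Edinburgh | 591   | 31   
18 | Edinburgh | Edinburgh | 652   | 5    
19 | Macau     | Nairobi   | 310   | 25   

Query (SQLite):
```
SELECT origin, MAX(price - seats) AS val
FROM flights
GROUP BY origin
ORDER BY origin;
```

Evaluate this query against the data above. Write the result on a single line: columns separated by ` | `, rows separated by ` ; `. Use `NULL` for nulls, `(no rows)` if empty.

Edinburgh | 647 ; Macau | 625 ; Nairobi | 298 ; Porto | 555

For each row compute price - seats.
Group by origin; take MAX of the expression per group.
  Edinburgh: ids {6, 17, 18} → MAX(price - seats)=647
  Macau: ids {4, 16, 19} → MAX(price - seats)=625
  Nairobi: ids {8} → MAX(price - seats)=298
  Porto: ids {13} → MAX(price - seats)=555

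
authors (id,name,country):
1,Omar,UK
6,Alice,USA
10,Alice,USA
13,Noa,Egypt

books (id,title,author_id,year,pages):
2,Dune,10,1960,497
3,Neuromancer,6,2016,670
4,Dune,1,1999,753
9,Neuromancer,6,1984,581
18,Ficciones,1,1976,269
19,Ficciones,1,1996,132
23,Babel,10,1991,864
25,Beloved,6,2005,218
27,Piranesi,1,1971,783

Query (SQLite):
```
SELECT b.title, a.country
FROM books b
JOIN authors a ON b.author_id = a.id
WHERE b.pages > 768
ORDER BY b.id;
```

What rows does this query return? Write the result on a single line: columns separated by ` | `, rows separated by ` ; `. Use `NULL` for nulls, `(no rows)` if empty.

Babel | USA ; Piranesi | UK

Each books row matches the authors row where author_id = authors.id.
Then keep rows with b.pages > 768.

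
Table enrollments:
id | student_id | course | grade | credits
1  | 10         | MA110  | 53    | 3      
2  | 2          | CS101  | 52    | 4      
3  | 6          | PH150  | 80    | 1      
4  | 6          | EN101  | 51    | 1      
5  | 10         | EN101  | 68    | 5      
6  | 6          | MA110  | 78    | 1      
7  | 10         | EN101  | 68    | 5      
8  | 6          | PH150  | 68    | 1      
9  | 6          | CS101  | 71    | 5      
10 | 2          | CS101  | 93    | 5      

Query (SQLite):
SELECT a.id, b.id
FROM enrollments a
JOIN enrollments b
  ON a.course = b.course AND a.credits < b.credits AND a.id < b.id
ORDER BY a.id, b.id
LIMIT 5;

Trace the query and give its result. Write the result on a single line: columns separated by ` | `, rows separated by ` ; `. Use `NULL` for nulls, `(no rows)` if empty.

Pairs (a,b) with same course, a.credits < b.credits, a.id < b.id.
course groups: CS101:{2,9,10} EN101:{4,5,7} MA110:{1,6} PH150:{3,8}
Ordered by (a.id, b.id); first 5.

2 | 9 ; 2 | 10 ; 4 | 5 ; 4 | 7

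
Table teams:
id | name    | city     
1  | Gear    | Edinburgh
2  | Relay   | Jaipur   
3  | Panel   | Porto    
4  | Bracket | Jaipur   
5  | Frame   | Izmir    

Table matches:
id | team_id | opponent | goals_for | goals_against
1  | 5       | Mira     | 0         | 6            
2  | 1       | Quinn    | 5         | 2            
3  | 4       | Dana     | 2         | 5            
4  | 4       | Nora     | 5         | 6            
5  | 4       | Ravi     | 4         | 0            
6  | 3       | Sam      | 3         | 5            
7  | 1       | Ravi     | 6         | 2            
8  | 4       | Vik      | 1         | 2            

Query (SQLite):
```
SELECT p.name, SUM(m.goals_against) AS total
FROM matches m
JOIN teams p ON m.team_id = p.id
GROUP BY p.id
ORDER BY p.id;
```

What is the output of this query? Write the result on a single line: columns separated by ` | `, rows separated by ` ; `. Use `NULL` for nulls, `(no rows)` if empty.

Join each matches row to its teams via team_id.
Group joined rows by teams.id; compute SUM(m.goals_against) per group.
  1: ids {2, 7} → SUM(m.goals_against)=4
  3: ids {6} → SUM(m.goals_against)=5
  4: ids {3, 4, 5, 8} → SUM(m.goals_against)=13
  5: ids {1} → SUM(m.goals_against)=6

Gear | 4 ; Panel | 5 ; Bracket | 13 ; Frame | 6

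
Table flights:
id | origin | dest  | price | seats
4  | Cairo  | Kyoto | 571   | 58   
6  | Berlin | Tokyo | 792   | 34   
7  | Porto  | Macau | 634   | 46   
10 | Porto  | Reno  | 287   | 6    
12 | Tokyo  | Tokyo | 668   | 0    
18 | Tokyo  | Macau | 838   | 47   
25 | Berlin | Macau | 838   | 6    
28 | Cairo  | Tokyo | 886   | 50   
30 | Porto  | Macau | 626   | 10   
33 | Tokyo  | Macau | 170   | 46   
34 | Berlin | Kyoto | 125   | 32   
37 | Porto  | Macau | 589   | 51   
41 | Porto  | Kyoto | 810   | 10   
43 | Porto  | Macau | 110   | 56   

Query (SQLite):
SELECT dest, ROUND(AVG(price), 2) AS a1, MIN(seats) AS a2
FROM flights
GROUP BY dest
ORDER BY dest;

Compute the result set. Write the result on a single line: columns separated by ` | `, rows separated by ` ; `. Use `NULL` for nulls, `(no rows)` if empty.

Kyoto | 502 | 10 ; Macau | 543.57 | 6 ; Reno | 287 | 6 ; Tokyo | 782 | 0

Group flights by dest.
Per group compute: ROUND(AVG(price), 2), MIN(seats).
  Kyoto: ids {4, 34, 41} → ROUND(AVG(price), 2)=502, MIN(seats)=10
  Macau: ids {7, 18, 25, 30, 33, 37, 43} → ROUND(AVG(price), 2)=543.57, MIN(seats)=6
  Reno: ids {10} → ROUND(AVG(price), 2)=287, MIN(seats)=6
  Tokyo: ids {6, 12, 28} → ROUND(AVG(price), 2)=782, MIN(seats)=0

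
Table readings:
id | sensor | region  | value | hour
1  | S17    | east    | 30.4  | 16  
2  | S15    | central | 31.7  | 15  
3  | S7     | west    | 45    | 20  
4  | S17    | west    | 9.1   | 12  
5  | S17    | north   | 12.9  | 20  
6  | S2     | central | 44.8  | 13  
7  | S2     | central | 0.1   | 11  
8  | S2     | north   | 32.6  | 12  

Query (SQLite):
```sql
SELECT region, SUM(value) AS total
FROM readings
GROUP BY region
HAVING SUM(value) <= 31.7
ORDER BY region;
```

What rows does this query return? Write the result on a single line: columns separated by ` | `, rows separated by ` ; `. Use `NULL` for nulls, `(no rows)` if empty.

east | 30.4

Partition readings by region; compute SUM(value) within each group.
HAVING: keep groups where SUM(value) <= 31.7.
  central: ids {2, 6, 7} → SUM(value)=76.6
  east: ids {1} → SUM(value)=30.4
  north: ids {5, 8} → SUM(value)=45.5
  west: ids {3, 4} → SUM(value)=54.1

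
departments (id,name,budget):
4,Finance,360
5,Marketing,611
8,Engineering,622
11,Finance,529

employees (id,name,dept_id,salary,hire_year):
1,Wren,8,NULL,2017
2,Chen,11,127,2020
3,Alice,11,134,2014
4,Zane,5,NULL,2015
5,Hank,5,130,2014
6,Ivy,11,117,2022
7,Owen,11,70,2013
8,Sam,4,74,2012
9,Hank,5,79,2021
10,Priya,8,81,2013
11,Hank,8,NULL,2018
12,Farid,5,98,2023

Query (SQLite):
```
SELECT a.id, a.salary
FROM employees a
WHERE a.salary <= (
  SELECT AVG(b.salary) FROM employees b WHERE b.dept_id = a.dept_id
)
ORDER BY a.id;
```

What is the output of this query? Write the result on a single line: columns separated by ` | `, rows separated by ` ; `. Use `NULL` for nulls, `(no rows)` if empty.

7 | 70 ; 8 | 74 ; 9 | 79 ; 10 | 81 ; 12 | 98

For each employees row a, compute AVG(salary) over rows sharing a.dept_id.
Keep row a if a.salary <= that per-group AVG.
  dept_id=4: AVG(salary) = 74.0
  dept_id=5: AVG(salary) = 102.333333
  dept_id=8: AVG(salary) = 81.0
  dept_id=11: AVG(salary) = 112.0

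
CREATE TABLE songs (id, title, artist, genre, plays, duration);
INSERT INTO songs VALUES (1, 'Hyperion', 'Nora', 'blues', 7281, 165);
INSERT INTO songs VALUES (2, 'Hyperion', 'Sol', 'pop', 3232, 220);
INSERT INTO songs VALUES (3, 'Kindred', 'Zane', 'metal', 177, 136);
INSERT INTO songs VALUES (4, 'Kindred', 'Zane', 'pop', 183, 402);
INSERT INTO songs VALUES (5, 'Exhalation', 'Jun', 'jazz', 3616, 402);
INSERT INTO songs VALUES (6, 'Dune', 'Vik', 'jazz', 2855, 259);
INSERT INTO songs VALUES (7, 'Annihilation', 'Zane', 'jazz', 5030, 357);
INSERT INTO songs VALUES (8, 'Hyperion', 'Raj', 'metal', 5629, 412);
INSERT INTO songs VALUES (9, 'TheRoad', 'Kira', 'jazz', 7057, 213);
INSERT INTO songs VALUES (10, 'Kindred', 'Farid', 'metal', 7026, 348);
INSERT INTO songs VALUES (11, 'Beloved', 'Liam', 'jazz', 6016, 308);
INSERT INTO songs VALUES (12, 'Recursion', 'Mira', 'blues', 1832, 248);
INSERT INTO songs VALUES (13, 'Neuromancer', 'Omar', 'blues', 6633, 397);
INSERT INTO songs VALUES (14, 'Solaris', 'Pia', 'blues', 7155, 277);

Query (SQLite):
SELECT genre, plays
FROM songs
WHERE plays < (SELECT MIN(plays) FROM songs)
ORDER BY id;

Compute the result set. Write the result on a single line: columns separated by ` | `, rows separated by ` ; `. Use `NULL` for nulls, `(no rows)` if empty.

(no rows)

Scalar subquery: MIN(plays) over all songs rows = 177.
Keep rows where plays < that value.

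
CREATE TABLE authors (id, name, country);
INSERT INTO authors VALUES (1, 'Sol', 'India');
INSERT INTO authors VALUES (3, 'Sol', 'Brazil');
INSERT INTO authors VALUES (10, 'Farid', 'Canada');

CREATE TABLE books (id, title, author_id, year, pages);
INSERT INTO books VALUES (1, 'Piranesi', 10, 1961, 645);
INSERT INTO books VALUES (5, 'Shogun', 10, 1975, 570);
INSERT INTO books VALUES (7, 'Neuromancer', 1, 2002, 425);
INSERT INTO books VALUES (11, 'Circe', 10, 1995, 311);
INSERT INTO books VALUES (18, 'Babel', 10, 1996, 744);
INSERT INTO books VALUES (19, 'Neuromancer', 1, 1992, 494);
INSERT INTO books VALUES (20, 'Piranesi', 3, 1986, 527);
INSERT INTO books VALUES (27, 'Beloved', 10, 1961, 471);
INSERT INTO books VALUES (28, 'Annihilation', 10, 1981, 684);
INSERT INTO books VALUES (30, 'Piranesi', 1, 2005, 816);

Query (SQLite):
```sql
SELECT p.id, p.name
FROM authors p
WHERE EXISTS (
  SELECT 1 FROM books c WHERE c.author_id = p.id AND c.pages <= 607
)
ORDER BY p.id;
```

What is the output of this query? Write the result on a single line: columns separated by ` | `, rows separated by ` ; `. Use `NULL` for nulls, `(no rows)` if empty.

1 | Sol ; 3 | Sol ; 10 | Farid

For each authors row, check whether any books with matching author_id has pages <= 607.
Keep rows where that is true.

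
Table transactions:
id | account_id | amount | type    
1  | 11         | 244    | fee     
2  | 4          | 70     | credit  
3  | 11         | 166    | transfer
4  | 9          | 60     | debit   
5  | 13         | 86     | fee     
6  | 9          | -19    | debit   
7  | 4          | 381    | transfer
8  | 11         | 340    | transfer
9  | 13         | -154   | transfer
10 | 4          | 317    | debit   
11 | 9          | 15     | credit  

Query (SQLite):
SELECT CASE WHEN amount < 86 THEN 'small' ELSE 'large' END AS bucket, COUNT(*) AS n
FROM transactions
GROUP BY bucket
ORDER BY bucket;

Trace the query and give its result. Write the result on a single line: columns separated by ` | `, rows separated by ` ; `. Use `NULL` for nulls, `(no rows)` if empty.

large | 6 ; small | 5

Bucket rows by amount < 86 → 'small' else 'large'; count each bucket.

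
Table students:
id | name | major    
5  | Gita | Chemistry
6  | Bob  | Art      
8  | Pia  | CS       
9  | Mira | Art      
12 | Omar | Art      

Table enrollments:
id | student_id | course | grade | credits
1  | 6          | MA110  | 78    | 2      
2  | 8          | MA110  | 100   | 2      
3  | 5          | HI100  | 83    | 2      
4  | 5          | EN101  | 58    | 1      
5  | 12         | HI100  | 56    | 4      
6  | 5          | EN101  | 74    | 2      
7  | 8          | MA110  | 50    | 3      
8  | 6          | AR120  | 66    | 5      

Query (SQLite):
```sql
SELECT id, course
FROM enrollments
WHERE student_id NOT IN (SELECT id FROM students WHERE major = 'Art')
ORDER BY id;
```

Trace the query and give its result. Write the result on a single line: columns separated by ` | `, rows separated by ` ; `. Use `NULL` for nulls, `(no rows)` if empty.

Inner query: students.id where major = 'Art'.
Outer: keep enrollments rows whose student_id is not in that set.
Inner query → {6, 9, 12}

2 | MA110 ; 3 | HI100 ; 4 | EN101 ; 6 | EN101 ; 7 | MA110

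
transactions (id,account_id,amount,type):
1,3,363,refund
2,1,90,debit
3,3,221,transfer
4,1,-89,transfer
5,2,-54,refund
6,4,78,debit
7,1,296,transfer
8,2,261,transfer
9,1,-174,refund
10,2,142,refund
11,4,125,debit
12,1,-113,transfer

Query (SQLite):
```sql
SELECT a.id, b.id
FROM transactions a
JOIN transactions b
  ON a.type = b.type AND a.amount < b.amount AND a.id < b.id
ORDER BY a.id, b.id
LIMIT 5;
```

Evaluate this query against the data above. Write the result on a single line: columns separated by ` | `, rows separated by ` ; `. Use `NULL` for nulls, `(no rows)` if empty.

Pairs (a,b) with same type, a.amount < b.amount, a.id < b.id.
type groups: debit:{2,6,11} refund:{1,5,9,10} transfer:{3,4,7,8,12}
Ordered by (a.id, b.id); first 5.

2 | 11 ; 3 | 7 ; 3 | 8 ; 4 | 7 ; 4 | 8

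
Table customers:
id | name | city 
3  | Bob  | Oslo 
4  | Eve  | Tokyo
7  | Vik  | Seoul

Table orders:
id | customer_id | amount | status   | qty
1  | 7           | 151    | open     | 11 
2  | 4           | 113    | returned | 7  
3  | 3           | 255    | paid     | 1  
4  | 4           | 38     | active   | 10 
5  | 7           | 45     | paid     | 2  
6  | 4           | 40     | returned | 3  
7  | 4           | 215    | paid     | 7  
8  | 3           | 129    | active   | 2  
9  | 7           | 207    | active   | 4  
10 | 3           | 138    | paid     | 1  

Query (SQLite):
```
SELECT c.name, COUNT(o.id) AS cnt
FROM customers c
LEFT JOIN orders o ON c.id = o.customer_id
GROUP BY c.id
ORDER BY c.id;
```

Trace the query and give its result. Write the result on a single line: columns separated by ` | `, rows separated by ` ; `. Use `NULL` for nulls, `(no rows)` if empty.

LEFT JOIN keeps every customers row; unmatched ones get NULL for orders columns.
Group by customers.id and compute COUNT(o.id). COUNT(col) of an all-NULL group is 0.
  3: ids {3, 8, 10} → COUNT(o.id)=3
  4: ids {2, 4, 6, 7} → COUNT(o.id)=4
  7: ids {1, 5, 9} → COUNT(o.id)=3

Bob | 3 ; Eve | 4 ; Vik | 3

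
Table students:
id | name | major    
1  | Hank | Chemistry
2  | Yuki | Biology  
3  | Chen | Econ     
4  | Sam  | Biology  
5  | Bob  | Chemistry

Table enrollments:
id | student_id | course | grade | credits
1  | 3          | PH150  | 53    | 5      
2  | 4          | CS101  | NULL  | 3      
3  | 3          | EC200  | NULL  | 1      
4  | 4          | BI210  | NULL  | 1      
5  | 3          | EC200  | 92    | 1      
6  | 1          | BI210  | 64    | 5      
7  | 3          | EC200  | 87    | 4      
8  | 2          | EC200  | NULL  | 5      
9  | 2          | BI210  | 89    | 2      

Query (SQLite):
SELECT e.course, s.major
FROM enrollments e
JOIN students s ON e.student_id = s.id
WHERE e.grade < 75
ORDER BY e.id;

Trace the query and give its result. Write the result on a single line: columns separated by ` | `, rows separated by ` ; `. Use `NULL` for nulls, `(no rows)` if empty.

PH150 | Econ ; BI210 | Chemistry

Each enrollments row matches the students row where student_id = students.id.
Then keep rows with e.grade < 75.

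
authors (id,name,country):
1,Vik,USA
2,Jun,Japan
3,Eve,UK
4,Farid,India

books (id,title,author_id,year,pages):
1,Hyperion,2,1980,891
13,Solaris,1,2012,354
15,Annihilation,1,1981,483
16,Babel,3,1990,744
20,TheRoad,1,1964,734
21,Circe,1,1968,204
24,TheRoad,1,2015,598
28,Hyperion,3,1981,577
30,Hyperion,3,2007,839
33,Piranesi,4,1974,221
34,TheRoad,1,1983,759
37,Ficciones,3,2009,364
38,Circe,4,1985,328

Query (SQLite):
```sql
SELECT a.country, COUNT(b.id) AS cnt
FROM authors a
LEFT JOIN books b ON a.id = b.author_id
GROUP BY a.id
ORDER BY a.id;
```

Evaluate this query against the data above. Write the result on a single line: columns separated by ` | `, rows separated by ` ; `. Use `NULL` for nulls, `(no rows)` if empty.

LEFT JOIN keeps every authors row; unmatched ones get NULL for books columns.
Group by authors.id and compute COUNT(b.id). COUNT(col) of an all-NULL group is 0.
  1: ids {13, 15, 20, 21, 24, 34} → COUNT(b.id)=6
  2: ids {1} → COUNT(b.id)=1
  3: ids {16, 28, 30, 37} → COUNT(b.id)=4
  4: ids {33, 38} → COUNT(b.id)=2

USA | 6 ; Japan | 1 ; UK | 4 ; India | 2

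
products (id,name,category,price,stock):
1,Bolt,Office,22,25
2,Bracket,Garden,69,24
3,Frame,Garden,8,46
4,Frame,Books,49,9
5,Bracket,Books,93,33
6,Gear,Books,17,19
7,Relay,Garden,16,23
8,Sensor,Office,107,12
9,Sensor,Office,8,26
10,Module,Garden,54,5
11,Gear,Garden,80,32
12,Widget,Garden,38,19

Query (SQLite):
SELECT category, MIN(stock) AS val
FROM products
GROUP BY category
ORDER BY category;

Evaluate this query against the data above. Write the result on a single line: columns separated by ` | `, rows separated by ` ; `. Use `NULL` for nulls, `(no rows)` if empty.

Partition products by category; compute MIN(stock) within each group.
  Books: ids {4, 5, 6} → MIN(stock)=9
  Garden: ids {2, 3, 7, 10, 11, 12} → MIN(stock)=5
  Office: ids {1, 8, 9} → MIN(stock)=12

Books | 9 ; Garden | 5 ; Office | 12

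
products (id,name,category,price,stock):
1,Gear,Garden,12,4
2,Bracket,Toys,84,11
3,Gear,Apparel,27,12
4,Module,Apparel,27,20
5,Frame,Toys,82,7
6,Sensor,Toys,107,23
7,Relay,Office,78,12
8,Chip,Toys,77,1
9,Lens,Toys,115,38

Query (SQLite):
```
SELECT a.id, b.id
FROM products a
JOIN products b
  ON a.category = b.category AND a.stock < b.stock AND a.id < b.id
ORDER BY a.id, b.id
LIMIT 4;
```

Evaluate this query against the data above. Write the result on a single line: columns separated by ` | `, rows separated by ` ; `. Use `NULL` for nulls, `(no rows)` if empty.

2 | 6 ; 2 | 9 ; 3 | 4 ; 5 | 6

Pairs (a,b) with same category, a.stock < b.stock, a.id < b.id.
category groups: Apparel:{3,4} Garden:{1} Office:{7} Toys:{2,5,6,8,9}
Ordered by (a.id, b.id); first 4.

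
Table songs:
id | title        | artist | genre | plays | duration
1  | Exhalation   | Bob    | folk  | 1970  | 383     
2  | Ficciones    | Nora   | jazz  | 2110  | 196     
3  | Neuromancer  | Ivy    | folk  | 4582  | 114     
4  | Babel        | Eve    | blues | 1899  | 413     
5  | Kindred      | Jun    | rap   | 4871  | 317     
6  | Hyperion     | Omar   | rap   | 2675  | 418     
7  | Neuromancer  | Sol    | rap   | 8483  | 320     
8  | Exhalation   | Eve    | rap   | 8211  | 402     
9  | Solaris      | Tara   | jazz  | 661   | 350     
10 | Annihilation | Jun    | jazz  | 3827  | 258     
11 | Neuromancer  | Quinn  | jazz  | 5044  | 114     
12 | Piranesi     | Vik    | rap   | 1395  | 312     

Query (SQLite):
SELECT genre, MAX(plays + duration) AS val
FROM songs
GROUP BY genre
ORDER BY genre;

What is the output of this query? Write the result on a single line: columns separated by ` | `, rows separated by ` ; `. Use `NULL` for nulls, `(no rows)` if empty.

For each row compute plays + duration.
Group by genre; take MAX of the expression per group.
  blues: ids {4} → MAX(plays + duration)=2312
  folk: ids {1, 3} → MAX(plays + duration)=4696
  jazz: ids {2, 9, 10, 11} → MAX(plays + duration)=5158
  rap: ids {5, 6, 7, 8, 12} → MAX(plays + duration)=8803

blues | 2312 ; folk | 4696 ; jazz | 5158 ; rap | 8803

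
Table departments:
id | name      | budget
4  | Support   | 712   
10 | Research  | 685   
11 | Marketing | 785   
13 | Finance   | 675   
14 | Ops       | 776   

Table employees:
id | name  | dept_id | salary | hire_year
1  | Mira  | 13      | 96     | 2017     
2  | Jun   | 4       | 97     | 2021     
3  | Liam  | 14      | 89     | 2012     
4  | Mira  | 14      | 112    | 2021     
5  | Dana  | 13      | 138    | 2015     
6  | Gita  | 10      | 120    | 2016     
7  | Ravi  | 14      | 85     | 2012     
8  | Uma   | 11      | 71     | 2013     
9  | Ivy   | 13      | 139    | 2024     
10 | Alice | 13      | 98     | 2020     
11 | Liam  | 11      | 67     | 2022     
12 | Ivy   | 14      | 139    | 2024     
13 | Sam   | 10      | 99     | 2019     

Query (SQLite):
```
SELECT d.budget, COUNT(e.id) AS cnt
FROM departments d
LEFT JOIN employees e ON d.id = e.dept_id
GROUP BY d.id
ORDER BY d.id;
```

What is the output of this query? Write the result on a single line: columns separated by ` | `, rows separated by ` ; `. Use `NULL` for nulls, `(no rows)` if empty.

712 | 1 ; 685 | 2 ; 785 | 2 ; 675 | 4 ; 776 | 4

LEFT JOIN keeps every departments row; unmatched ones get NULL for employees columns.
Group by departments.id and compute COUNT(e.id). COUNT(col) of an all-NULL group is 0.
  4: ids {2} → COUNT(e.id)=1
  10: ids {6, 13} → COUNT(e.id)=2
  11: ids {8, 11} → COUNT(e.id)=2
  13: ids {1, 5, 9, 10} → COUNT(e.id)=4
  14: ids {3, 4, 7, 12} → COUNT(e.id)=4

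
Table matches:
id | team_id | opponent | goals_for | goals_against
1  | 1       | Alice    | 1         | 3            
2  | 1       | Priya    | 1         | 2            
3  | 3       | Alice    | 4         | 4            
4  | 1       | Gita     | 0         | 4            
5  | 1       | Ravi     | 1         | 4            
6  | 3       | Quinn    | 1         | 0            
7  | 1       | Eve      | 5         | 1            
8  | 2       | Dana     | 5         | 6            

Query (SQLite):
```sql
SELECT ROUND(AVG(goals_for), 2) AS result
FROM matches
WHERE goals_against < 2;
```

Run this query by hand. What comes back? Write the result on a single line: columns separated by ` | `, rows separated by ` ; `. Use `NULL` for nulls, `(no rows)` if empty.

3

Rows where goals_against < 2 → goals_for values: [1, 5].
AVG = 6 / 2 (rounded to 2 dp).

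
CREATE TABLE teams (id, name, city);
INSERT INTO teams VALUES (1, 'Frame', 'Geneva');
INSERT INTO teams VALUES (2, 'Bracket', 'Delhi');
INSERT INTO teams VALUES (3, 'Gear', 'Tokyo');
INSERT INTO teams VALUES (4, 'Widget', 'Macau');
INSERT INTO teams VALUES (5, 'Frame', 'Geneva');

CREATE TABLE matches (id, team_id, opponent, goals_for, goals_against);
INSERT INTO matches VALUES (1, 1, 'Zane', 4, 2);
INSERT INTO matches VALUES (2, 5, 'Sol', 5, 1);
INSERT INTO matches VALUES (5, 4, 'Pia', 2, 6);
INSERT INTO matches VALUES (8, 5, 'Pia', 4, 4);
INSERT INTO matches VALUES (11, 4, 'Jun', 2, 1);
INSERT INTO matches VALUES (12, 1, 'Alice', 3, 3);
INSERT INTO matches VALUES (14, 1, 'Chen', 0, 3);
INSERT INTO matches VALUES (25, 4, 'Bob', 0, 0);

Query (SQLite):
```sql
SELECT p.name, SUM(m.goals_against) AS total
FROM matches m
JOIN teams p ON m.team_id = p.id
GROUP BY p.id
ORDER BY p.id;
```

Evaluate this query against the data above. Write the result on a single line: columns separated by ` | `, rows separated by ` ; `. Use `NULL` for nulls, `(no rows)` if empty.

Join each matches row to its teams via team_id.
Group joined rows by teams.id; compute SUM(m.goals_against) per group.
  1: ids {1, 12, 14} → SUM(m.goals_against)=8
  4: ids {5, 11, 25} → SUM(m.goals_against)=7
  5: ids {2, 8} → SUM(m.goals_against)=5

Frame | 8 ; Widget | 7 ; Frame | 5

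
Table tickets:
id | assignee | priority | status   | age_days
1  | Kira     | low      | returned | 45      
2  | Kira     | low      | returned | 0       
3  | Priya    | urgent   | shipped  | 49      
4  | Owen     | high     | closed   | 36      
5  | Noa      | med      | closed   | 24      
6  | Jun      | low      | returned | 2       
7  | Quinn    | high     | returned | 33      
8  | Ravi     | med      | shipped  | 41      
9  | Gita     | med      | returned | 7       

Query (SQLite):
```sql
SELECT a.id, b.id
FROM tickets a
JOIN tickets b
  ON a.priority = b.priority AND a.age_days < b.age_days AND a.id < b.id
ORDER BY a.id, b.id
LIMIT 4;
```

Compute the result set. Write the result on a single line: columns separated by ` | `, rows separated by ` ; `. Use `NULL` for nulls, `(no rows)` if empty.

2 | 6 ; 5 | 8

Pairs (a,b) with same priority, a.age_days < b.age_days, a.id < b.id.
priority groups: high:{4,7} low:{1,2,6} med:{5,8,9} urgent:{3}
Ordered by (a.id, b.id); first 4.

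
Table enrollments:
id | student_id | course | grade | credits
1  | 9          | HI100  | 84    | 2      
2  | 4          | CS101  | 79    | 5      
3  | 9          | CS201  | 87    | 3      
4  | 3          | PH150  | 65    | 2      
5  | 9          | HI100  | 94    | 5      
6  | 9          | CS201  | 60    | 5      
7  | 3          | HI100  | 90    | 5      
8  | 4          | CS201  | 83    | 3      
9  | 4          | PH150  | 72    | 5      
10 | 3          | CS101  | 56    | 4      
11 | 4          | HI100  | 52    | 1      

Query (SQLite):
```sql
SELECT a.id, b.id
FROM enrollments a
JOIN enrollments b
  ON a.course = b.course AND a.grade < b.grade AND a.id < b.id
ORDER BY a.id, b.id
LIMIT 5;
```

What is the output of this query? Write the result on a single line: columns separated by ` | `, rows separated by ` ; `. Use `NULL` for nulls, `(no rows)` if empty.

Pairs (a,b) with same course, a.grade < b.grade, a.id < b.id.
course groups: CS101:{2,10} CS201:{3,6,8} HI100:{1,5,7,11} PH150:{4,9}
Ordered by (a.id, b.id); first 5.

1 | 5 ; 1 | 7 ; 4 | 9 ; 6 | 8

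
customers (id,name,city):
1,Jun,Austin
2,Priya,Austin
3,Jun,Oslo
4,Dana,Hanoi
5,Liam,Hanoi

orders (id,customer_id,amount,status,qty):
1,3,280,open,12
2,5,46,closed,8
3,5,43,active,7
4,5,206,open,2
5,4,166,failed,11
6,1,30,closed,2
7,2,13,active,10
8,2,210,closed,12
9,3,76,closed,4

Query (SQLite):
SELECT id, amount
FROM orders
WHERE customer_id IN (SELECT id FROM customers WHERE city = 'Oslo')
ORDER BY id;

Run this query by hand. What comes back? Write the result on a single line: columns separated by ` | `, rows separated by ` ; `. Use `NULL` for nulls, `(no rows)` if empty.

Inner query: customers.id where city = 'Oslo'.
Outer: keep orders rows whose customer_id is in that set.
Inner query → {3}

1 | 280 ; 9 | 76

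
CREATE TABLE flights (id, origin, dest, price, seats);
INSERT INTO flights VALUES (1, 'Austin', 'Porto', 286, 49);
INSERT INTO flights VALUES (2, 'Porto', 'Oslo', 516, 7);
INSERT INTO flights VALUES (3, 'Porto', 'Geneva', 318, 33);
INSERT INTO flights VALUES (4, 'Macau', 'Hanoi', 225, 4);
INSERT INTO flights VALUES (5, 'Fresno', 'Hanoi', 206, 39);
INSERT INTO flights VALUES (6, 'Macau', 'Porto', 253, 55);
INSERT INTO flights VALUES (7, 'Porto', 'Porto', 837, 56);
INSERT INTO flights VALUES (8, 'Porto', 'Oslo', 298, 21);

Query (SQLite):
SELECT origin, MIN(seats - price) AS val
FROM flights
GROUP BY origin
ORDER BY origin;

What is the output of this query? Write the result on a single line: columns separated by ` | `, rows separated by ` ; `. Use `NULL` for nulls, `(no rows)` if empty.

For each row compute seats - price.
Group by origin; take MIN of the expression per group.
  Austin: ids {1} → MIN(seats - price)=-237
  Fresno: ids {5} → MIN(seats - price)=-167
  Macau: ids {4, 6} → MIN(seats - price)=-221
  Porto: ids {2, 3, 7, 8} → MIN(seats - price)=-781

Austin | -237 ; Fresno | -167 ; Macau | -221 ; Porto | -781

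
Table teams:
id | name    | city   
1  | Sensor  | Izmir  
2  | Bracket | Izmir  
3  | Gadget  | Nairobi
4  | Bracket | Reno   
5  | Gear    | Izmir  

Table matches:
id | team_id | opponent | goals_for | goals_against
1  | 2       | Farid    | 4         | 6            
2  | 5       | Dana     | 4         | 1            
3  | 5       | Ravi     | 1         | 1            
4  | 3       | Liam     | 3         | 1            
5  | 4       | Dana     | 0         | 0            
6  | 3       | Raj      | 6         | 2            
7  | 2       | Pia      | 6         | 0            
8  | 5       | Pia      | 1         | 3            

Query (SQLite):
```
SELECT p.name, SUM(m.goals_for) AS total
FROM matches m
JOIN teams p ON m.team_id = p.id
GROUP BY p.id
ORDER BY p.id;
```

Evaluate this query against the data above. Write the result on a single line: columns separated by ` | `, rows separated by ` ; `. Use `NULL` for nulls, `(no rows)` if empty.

Join each matches row to its teams via team_id.
Group joined rows by teams.id; compute SUM(m.goals_for) per group.
  2: ids {1, 7} → SUM(m.goals_for)=10
  3: ids {4, 6} → SUM(m.goals_for)=9
  4: ids {5} → SUM(m.goals_for)=0
  5: ids {2, 3, 8} → SUM(m.goals_for)=6

Bracket | 10 ; Gadget | 9 ; Bracket | 0 ; Gear | 6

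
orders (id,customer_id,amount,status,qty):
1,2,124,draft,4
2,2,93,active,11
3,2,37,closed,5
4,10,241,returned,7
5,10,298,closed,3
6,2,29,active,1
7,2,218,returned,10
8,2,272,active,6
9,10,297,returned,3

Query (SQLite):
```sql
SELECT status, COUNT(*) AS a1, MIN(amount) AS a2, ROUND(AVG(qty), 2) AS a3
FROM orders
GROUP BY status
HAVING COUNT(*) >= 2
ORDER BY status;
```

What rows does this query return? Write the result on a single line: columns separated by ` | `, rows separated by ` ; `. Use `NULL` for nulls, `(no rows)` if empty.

Group orders by status.
Per group compute: COUNT(*), MIN(amount), ROUND(AVG(qty), 2).
HAVING: drop groups with fewer than 2 rows.
  active: ids {2, 6, 8} → COUNT(*)=3, MIN(amount)=29, ROUND(AVG(qty), 2)=6
  closed: ids {3, 5} → COUNT(*)=2, MIN(amount)=37, ROUND(AVG(qty), 2)=4
  draft: ids {1} → COUNT(*)=1, MIN(amount)=124, ROUND(AVG(qty), 2)=4
  returned: ids {4, 7, 9} → COUNT(*)=3, MIN(amount)=218, ROUND(AVG(qty), 2)=6.67

active | 3 | 29 | 6 ; closed | 2 | 37 | 4 ; returned | 3 | 218 | 6.67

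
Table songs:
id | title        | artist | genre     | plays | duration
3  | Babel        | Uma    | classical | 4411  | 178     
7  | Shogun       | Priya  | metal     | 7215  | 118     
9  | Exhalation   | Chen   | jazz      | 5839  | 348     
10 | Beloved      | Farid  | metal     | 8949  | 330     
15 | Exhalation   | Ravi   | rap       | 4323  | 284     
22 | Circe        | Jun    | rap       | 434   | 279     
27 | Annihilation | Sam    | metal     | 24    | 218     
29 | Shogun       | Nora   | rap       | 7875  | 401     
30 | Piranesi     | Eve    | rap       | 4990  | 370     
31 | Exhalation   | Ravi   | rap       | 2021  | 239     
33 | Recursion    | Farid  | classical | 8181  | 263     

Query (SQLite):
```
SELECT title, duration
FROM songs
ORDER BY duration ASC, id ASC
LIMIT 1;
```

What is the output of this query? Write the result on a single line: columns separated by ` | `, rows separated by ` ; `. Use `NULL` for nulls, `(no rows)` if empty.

Sort by duration asc, tiebreak id asc: (118, id=7), (178, id=3), (218, id=27), (239, id=31) …. Take first 1.

Shogun | 118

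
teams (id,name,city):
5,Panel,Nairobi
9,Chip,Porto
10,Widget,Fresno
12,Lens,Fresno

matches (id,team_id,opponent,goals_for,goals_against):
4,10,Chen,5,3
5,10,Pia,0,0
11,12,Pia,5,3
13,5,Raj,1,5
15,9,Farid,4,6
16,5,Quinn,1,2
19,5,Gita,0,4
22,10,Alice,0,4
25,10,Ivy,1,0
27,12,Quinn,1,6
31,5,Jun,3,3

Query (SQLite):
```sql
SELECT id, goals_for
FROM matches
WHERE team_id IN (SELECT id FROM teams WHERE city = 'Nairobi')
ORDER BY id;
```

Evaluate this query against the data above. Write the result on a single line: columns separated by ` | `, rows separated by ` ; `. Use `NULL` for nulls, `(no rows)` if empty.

13 | 1 ; 16 | 1 ; 19 | 0 ; 31 | 3

Inner query: teams.id where city = 'Nairobi'.
Outer: keep matches rows whose team_id is in that set.
Inner query → {5}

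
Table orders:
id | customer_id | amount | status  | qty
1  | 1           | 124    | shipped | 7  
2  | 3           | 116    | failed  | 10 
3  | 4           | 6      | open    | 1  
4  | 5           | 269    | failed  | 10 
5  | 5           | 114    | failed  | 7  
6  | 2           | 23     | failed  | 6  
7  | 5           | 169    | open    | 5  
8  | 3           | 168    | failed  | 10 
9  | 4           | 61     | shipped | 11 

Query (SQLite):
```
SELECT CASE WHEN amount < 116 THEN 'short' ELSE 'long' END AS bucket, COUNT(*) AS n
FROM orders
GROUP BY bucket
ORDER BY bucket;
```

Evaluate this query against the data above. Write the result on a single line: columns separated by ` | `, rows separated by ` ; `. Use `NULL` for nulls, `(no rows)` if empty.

long | 5 ; short | 4

Bucket rows by amount < 116 → 'short' else 'long'; count each bucket.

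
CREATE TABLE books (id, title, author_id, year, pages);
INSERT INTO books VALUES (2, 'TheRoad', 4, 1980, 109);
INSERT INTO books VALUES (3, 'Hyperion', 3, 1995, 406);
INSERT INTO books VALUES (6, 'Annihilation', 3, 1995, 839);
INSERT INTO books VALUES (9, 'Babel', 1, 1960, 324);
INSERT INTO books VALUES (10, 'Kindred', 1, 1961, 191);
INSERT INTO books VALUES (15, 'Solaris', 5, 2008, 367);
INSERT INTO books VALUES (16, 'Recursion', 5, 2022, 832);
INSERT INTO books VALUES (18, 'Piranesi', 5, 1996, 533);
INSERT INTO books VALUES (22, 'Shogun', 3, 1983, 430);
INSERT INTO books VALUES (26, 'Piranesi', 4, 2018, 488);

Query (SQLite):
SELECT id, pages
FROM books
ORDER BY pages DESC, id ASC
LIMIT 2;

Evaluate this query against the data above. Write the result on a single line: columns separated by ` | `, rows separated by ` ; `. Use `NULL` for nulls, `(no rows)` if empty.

Sort by pages desc, tiebreak id asc: (839, id=6), (832, id=16), (533, id=18), (488, id=26), (430, id=22) …. Take first 2.

6 | 839 ; 16 | 832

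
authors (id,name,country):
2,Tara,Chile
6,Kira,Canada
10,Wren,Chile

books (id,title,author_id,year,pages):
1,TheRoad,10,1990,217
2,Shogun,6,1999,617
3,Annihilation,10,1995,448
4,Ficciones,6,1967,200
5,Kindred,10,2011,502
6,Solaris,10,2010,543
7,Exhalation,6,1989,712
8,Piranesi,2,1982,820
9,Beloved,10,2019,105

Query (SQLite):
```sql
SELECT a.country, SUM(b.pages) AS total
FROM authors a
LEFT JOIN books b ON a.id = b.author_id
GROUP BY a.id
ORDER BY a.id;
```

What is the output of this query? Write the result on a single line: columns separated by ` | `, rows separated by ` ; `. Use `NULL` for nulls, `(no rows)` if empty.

Chile | 820 ; Canada | 1529 ; Chile | 1815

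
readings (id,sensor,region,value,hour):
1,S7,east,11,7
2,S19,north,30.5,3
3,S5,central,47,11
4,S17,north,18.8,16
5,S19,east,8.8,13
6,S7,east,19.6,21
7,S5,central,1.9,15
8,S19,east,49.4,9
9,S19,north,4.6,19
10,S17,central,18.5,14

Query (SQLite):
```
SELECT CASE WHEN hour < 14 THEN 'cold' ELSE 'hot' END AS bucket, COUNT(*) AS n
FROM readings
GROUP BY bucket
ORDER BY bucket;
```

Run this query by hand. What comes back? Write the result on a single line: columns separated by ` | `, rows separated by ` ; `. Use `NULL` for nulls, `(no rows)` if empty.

Bucket rows by hour < 14 → 'cold' else 'hot'; count each bucket.

cold | 5 ; hot | 5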